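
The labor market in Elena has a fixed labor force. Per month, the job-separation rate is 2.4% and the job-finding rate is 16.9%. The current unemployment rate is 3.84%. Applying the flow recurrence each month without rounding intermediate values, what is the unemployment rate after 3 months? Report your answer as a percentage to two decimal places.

Unemployment rate after three months ≈ 7.92%.

With a fixed labor force, u_{t+1} = u_t + s·(1−u_t) − f·u_t = u_t·(1−s−f) + s.
Here 1−s−f = 0.807 and s = 0.024.
u_1 = 0.038400 × 0.807 + 0.024 = 0.054989.
u_2 = 0.054989 × 0.807 + 0.024 = 0.068376.
u_3 = 0.068376 × 0.807 + 0.024 = 0.079179.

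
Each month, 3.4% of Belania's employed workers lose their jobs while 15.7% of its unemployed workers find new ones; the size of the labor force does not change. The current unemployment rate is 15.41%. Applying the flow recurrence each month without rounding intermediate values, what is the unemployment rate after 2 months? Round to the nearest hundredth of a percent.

With a fixed labor force, u_{t+1} = u_t + s·(1−u_t) − f·u_t = u_t·(1−s−f) + s.
Here 1−s−f = 0.809 and s = 0.034.
u_1 = 0.154100 × 0.809 + 0.034 = 0.158667.
u_2 = 0.158667 × 0.809 + 0.034 = 0.162362.

Unemployment rate after two months ≈ 16.24%.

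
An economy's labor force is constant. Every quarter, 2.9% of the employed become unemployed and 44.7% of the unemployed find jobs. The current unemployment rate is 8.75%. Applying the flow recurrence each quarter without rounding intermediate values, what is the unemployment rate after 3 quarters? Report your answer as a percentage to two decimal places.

Unemployment rate after three quarters ≈ 6.47%.

With a fixed labor force, u_{t+1} = u_t + s·(1−u_t) − f·u_t = u_t·(1−s−f) + s.
Here 1−s−f = 0.524 and s = 0.029.
u_1 = 0.087500 × 0.524 + 0.029 = 0.074850.
u_2 = 0.074850 × 0.524 + 0.029 = 0.068221.
u_3 = 0.068221 × 0.524 + 0.029 = 0.064748.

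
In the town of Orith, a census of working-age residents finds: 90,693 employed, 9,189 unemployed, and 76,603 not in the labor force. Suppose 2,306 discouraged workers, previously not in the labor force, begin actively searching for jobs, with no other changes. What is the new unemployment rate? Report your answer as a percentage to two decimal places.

New unemployment rate ≈ 11.25%.

Initially, labor force = 90,693 + 9,189 = 99,882, so u = 9,189/99,882 = 9.20%.
After the change, unemployed and labor force both rise by 2,306 → E = 90,693, U = 11,495, labor force = 102,188.
New unemployment rate = 11,495 / 102,188 = 11.25%.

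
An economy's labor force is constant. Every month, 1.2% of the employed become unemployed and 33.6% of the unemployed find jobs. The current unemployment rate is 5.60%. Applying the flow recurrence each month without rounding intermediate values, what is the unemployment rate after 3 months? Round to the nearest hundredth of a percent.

Unemployment rate after three months ≈ 4.04%.

With a fixed labor force, u_{t+1} = u_t + s·(1−u_t) − f·u_t = u_t·(1−s−f) + s.
Here 1−s−f = 0.652 and s = 0.012.
u_1 = 0.056000 × 0.652 + 0.012 = 0.048512.
u_2 = 0.048512 × 0.652 + 0.012 = 0.043630.
u_3 = 0.043630 × 0.652 + 0.012 = 0.040447.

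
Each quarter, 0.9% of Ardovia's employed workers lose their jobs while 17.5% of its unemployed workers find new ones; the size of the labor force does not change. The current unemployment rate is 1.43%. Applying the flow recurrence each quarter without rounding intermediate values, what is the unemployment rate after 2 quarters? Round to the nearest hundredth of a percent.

With a fixed labor force, u_{t+1} = u_t + s·(1−u_t) − f·u_t = u_t·(1−s−f) + s.
Here 1−s−f = 0.816 and s = 0.009.
u_1 = 0.014300 × 0.816 + 0.009 = 0.020669.
u_2 = 0.020669 × 0.816 + 0.009 = 0.025866.

Unemployment rate after two quarters ≈ 2.59%.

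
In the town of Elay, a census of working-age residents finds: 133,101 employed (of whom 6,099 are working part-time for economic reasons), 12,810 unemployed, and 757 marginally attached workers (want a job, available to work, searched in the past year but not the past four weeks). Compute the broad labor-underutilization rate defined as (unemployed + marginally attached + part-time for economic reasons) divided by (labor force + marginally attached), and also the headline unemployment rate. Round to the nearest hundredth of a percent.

Broad underutilization rate ≈ 13.41%; headline unemployment rate ≈ 8.78%.

Labor force = 133,101 + 12,810 = 145,911.
Numerator = 12,810 + 757 + 6,099 = 19,666.
Denominator = 145,911 + 757 = 146,668.
Broad rate = 19,666 / 146,668 = 13.41%.
Headline unemployment rate = 12,810 / 145,911 = 8.78%.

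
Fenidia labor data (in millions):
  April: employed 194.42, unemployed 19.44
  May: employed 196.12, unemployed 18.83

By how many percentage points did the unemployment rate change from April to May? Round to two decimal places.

April: labor force = 194.42 + 19.44 = 213.86; u = 19.44/213.86 = 9.09%.
May: labor force = 196.12 + 18.83 = 214.95; u = 18.83/214.95 = 8.76%.
Change = 8.76% − 9.09% = −0.33 pp.

The unemployment rate changed by −0.33 percentage points.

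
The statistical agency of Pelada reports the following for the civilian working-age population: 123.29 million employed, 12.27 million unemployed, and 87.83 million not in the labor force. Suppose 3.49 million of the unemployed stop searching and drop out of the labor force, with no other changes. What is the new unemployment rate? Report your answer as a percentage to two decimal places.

New unemployment rate ≈ 6.65%.

Initially, labor force = 123.29 + 12.27 = 135.56 million, so u = 12.27/135.56 = 9.05%.
After the change, unemployed and labor force both fall by 3.49 → E = 123.29, U = 8.78, labor force = 132.07 million.
New unemployment rate = 8.78 / 132.07 = 6.65%.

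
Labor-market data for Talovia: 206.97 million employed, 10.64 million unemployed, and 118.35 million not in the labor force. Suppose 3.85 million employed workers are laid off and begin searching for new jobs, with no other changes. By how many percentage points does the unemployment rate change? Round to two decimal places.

Initially, labor force = 206.97 + 10.64 = 217.61 million, so u = 10.64/217.61 = 4.89%.
After the change, employed falls and unemployed rises by 3.85; labor force unchanged → E = 203.12, U = 14.49, labor force = 217.61 million.
New unemployment rate = 14.49 / 217.61 = 6.66%.
Change = 6.66% − 4.89% = +1.77 percentage points.

The unemployment rate changes by +1.77 percentage points.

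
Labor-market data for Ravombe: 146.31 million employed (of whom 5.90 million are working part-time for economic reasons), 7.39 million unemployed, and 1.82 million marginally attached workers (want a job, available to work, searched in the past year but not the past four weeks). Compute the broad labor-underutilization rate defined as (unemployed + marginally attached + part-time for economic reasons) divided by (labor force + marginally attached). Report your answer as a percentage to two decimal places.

Labor force = 146.31 + 7.39 = 153.70 million.
Numerator = 7.39 + 1.82 + 5.90 = 15.11 million.
Denominator = 153.70 + 1.82 = 155.52 million.
Broad rate = 15.11 / 155.52 = 9.72%.

Broad underutilization rate ≈ 9.72%.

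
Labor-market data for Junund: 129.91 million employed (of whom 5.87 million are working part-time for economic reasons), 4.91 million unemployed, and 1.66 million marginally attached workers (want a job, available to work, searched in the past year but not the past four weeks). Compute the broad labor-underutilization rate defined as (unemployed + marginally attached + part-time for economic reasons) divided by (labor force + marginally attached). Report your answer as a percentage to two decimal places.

Labor force = 129.91 + 4.91 = 134.82 million.
Numerator = 4.91 + 1.66 + 5.87 = 12.44 million.
Denominator = 134.82 + 1.66 = 136.48 million.
Broad rate = 12.44 / 136.48 = 9.11%.

Broad underutilization rate ≈ 9.11%.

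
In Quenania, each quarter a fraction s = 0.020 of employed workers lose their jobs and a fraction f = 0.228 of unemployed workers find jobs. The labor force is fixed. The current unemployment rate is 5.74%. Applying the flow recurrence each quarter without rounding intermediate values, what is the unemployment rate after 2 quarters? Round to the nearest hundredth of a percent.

Unemployment rate after two quarters ≈ 6.75%.

With a fixed labor force, u_{t+1} = u_t + s·(1−u_t) − f·u_t = u_t·(1−s−f) + s.
Here 1−s−f = 0.752 and s = 0.020.
u_1 = 0.057400 × 0.752 + 0.020 = 0.063165.
u_2 = 0.063165 × 0.752 + 0.020 = 0.067500.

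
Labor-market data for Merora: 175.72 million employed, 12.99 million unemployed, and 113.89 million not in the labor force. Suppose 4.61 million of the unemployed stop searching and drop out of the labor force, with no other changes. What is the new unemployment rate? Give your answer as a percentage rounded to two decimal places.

Initially, labor force = 175.72 + 12.99 = 188.71 million, so u = 12.99/188.71 = 6.88%.
After the change, unemployed and labor force both fall by 4.61 → E = 175.72, U = 8.38, labor force = 184.10 million.
New unemployment rate = 8.38 / 184.10 = 4.55%.

New unemployment rate ≈ 4.55%.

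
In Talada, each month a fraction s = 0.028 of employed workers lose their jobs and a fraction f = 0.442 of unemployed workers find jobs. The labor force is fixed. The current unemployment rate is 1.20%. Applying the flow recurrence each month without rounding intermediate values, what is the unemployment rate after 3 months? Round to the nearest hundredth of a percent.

With a fixed labor force, u_{t+1} = u_t + s·(1−u_t) − f·u_t = u_t·(1−s−f) + s.
Here 1−s−f = 0.530 and s = 0.028.
u_1 = 0.012000 × 0.530 + 0.028 = 0.034360.
u_2 = 0.034360 × 0.530 + 0.028 = 0.046211.
u_3 = 0.046211 × 0.530 + 0.028 = 0.052492.

Unemployment rate after three months ≈ 5.25%.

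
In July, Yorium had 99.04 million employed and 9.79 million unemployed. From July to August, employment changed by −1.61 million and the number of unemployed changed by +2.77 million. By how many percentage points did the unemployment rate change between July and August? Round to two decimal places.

The unemployment rate changed by +2.42 percentage points.

July: labor force = 99.04 + 9.79 = 108.83; u = 9.79/108.83 = 9.00%.
August: labor force = 97.43 + 12.56 = 109.99; u = 12.56/109.99 = 11.42%.
Change = 11.42% − 9.00% = +2.42 pp.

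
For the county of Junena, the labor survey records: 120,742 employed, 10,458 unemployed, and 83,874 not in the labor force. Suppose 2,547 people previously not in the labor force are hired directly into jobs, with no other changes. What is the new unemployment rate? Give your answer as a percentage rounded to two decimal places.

New unemployment rate ≈ 7.82%.

Initially, labor force = 120,742 + 10,458 = 131,200, so u = 10,458/131,200 = 7.97%.
After the change, employed and labor force both rise by 2,547; unemployed unchanged → E = 123,289, U = 10,458, labor force = 133,747.
New unemployment rate = 10,458 / 133,747 = 7.82%.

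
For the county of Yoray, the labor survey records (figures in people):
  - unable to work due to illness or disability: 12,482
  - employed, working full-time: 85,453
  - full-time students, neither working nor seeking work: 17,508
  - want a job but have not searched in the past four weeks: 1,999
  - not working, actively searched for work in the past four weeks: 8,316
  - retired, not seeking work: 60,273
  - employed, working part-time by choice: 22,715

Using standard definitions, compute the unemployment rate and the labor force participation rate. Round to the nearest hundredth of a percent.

Unemployment rate ≈ 7.14%; labor force participation rate ≈ 55.80%.

Employed = 85,453 + 22,715 = 108,168.
Unemployed = 8,316.
Labor force = 108,168 + 8,316 = 116,484.
Not in labor force = 12,482 + 17,508 + 1,999 + 60,273 = 92,262 (those not working and not actively searching are outside the labor force — including those who want a job but have given up searching).
Civilian working-age population = 116,484 + 92,262 = 208,746.
Unemployment rate = 8,316 / 116,484 = 7.14%.
Labor force participation rate = 116,484 / 208,746 = 55.80%.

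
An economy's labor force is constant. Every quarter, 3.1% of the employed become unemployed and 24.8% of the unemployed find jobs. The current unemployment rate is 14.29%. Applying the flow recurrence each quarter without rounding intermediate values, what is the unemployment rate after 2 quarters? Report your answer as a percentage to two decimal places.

With a fixed labor force, u_{t+1} = u_t + s·(1−u_t) − f·u_t = u_t·(1−s−f) + s.
Here 1−s−f = 0.721 and s = 0.031.
u_1 = 0.142900 × 0.721 + 0.031 = 0.134031.
u_2 = 0.134031 × 0.721 + 0.031 = 0.127636.

Unemployment rate after two quarters ≈ 12.76%.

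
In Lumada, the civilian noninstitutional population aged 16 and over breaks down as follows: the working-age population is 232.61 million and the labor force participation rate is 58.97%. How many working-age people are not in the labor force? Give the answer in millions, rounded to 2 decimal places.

Share not in the labor force = 1 − 0.5897 = 0.4103.
Not in labor force = 0.4103 × 232.61 ≈ 95.44 million.

About 95.44 million are not in the labor force.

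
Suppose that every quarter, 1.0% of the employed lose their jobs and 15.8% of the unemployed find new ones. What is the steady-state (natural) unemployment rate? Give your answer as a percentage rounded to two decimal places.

At steady state the flows balance: s·E = f·U, so U/(E+U) = s/(s+f).
u* = 1.0 / (1.0 + 15.8) = 1.0 / 16.80 = 5.95%.

Steady-state unemployment rate ≈ 5.95%.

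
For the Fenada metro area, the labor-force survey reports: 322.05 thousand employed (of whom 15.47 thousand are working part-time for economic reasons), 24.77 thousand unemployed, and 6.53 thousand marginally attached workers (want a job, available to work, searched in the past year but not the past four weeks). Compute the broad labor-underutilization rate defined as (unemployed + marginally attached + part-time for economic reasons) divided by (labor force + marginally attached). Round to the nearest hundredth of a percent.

Labor force = 322.05 + 24.77 = 346.82 thousand.
Numerator = 24.77 + 6.53 + 15.47 = 46.77 thousand.
Denominator = 346.82 + 6.53 = 353.35 thousand.
Broad rate = 46.77 / 353.35 = 13.24%.

Broad underutilization rate ≈ 13.24%.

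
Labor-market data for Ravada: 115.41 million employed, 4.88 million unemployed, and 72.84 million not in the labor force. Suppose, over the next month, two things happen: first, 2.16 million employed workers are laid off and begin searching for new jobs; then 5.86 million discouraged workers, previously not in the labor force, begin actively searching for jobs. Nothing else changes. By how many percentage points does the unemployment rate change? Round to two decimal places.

Initially, labor force = 115.41 + 4.88 = 120.29 million, so u = 4.88/120.29 = 4.06%.
After the first change, employed falls and unemployed rises by 2.16; labor force unchanged → E = 113.25, U = 7.04, labor force = 120.29 million.
After the second change, unemployed and labor force both rise by 5.86 → E = 113.25, U = 12.90, labor force = 126.15 million.
New unemployment rate = 12.90 / 126.15 = 10.23%.
Change = 10.23% − 4.06% = +6.17 percentage points.

The unemployment rate changes by +6.17 percentage points.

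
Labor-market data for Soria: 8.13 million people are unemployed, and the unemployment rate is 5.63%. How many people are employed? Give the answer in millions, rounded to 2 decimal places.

Labor force = U / u = 8.13 / 0.0563 ≈ 144.40 million.
Employed = labor force − unemployed = 144.40 − 8.13 = 136.27 million.

About 136.27 million are employed.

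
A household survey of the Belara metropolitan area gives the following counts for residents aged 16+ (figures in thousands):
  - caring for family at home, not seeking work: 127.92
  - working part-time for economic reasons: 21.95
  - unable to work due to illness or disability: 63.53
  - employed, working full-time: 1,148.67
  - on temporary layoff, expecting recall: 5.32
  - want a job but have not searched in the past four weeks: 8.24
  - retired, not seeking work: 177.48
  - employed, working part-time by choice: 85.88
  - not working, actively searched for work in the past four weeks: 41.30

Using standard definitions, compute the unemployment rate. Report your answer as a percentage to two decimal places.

Employed = 21.95 + 1,148.67 + 85.88 = 1,256.50 thousand (anyone who worked, including part-time for economic reasons, counts as employed).
Unemployed = 5.32 + 41.30 = 46.62 thousand (jobless and actively searching, or on temporary layoff).
Labor force = 1,256.50 + 46.62 = 1,303.12 thousand.
Unemployment rate = 46.62 / 1,303.12 = 3.58%.

Unemployment rate ≈ 3.58%.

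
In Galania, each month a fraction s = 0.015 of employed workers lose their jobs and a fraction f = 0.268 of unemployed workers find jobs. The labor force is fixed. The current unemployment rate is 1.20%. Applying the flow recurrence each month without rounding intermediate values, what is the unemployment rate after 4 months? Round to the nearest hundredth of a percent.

With a fixed labor force, u_{t+1} = u_t + s·(1−u_t) − f·u_t = u_t·(1−s−f) + s.
Here 1−s−f = 0.717 and s = 0.015.
u_1 = 0.012000 × 0.717 + 0.015 = 0.023604.
u_2 = 0.023604 × 0.717 + 0.015 = 0.031924.
u_3 = 0.031924 × 0.717 + 0.015 = 0.037890.
u_4 = 0.037890 × 0.717 + 0.015 = 0.042167.

Unemployment rate after four months ≈ 4.22%.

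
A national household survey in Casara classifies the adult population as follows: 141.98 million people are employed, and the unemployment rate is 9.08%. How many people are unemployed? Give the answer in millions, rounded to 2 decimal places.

About 14.18 million are unemployed.

Let U be the number unemployed. The labor force is E + U, and U/(E+U) = 0.0908.
So U = 0.0908 × 141.98 / (1 − 0.0908) = 12.8918 / 0.9092 ≈ 14.18 million.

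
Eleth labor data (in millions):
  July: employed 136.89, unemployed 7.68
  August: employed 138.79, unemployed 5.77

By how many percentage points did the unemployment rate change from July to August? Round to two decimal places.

The unemployment rate changed by −1.32 percentage points.

July: labor force = 136.89 + 7.68 = 144.57; u = 7.68/144.57 = 5.31%.
August: labor force = 138.79 + 5.77 = 144.56; u = 5.77/144.56 = 3.99%.
Change = 3.99% − 5.31% = −1.32 pp.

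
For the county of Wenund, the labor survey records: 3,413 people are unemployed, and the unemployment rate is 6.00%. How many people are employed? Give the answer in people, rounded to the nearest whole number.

Labor force = U / u = 3,413 / 0.0600 ≈ 56,883.
Employed = labor force − unemployed = 56,883 − 3,413 = 53,470.

About 53,470 are employed.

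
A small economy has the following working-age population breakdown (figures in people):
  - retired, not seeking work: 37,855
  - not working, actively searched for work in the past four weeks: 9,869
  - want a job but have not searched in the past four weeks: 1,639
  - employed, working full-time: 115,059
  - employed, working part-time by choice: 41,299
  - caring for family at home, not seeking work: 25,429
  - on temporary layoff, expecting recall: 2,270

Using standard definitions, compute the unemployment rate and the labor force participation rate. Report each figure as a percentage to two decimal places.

Unemployment rate ≈ 7.20%; labor force participation rate ≈ 72.19%.

Employed = 115,059 + 41,299 = 156,358.
Unemployed = 9,869 + 2,270 = 12,139 (jobless and actively searching, or on temporary layoff).
Labor force = 156,358 + 12,139 = 168,497.
Not in labor force = 37,855 + 1,639 + 25,429 = 64,923 (those not working and not actively searching are outside the labor force — including those who want a job but have given up searching).
Civilian working-age population = 168,497 + 64,923 = 233,420.
Unemployment rate = 12,139 / 168,497 = 7.20%.
Labor force participation rate = 168,497 / 233,420 = 72.19%.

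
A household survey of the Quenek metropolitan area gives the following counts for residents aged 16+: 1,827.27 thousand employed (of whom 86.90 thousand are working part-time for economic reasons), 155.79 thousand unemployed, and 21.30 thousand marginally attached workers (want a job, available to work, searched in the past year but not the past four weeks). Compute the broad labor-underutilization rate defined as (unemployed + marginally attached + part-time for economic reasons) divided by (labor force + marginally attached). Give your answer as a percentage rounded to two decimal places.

Labor force = 1,827.27 + 155.79 = 1,983.06 thousand.
Numerator = 155.79 + 21.30 + 86.90 = 263.99 thousand.
Denominator = 1,983.06 + 21.30 = 2,004.36 thousand.
Broad rate = 263.99 / 2,004.36 = 13.17%.

Broad underutilization rate ≈ 13.17%.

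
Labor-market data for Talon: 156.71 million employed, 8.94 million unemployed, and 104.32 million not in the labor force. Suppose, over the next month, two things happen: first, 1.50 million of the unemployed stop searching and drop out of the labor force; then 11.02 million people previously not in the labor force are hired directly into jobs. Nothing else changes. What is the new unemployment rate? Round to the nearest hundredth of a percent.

Initially, labor force = 156.71 + 8.94 = 165.65 million, so u = 8.94/165.65 = 5.40%.
After the first change, unemployed and labor force both fall by 1.50 → E = 156.71, U = 7.44, labor force = 164.15 million.
After the second change, employed and labor force both rise by 11.02; unemployed unchanged → E = 167.73, U = 7.44, labor force = 175.17 million.
New unemployment rate = 7.44 / 175.17 = 4.25%.

New unemployment rate ≈ 4.25%.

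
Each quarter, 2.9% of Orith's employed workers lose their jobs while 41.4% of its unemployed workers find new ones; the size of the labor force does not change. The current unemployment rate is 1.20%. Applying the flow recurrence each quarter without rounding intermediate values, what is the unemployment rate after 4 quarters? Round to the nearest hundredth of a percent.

With a fixed labor force, u_{t+1} = u_t + s·(1−u_t) − f·u_t = u_t·(1−s−f) + s.
Here 1−s−f = 0.557 and s = 0.029.
u_1 = 0.012000 × 0.557 + 0.029 = 0.035684.
u_2 = 0.035684 × 0.557 + 0.029 = 0.048876.
u_3 = 0.048876 × 0.557 + 0.029 = 0.056224.
u_4 = 0.056224 × 0.557 + 0.029 = 0.060317.

Unemployment rate after four quarters ≈ 6.03%.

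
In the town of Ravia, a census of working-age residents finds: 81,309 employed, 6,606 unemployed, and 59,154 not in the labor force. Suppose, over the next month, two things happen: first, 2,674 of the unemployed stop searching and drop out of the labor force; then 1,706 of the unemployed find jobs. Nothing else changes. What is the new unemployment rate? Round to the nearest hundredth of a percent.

New unemployment rate ≈ 2.61%.

Initially, labor force = 81,309 + 6,606 = 87,915, so u = 6,606/87,915 = 7.51%.
After the first change, unemployed and labor force both fall by 2,674 → E = 81,309, U = 3,932, labor force = 85,241.
After the second change, unemployed falls and employed rises by 1,706; labor force unchanged → E = 83,015, U = 2,226, labor force = 85,241.
New unemployment rate = 2,226 / 85,241 = 2.61%.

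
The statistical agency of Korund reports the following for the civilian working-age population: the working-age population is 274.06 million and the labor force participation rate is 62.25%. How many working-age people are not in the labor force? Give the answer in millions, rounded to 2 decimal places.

About 103.46 million are not in the labor force.

Share not in the labor force = 1 − 0.6225 = 0.3775.
Not in labor force = 0.3775 × 274.06 ≈ 103.46 million.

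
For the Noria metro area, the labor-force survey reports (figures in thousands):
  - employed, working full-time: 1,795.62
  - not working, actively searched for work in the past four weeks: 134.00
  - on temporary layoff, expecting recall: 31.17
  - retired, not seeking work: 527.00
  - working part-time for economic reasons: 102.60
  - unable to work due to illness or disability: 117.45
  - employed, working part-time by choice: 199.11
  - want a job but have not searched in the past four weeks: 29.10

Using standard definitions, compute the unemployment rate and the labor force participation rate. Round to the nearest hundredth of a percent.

Employed = 1,795.62 + 102.60 + 199.11 = 2,097.33 thousand (anyone who worked, including part-time for economic reasons, counts as employed).
Unemployed = 134.00 + 31.17 = 165.17 thousand (jobless and actively searching, or on temporary layoff).
Labor force = 2,097.33 + 165.17 = 2,262.50 thousand.
Not in labor force = 527.00 + 117.45 + 29.10 = 673.55 thousand (those not working and not actively searching are outside the labor force — including those who want a job but have given up searching).
Civilian working-age population = 2,262.50 + 673.55 = 2,936.05 thousand.
Unemployment rate = 165.17 / 2,262.50 = 7.30%.
Labor force participation rate = 2,262.50 / 2,936.05 = 77.06%.

Unemployment rate ≈ 7.30%; labor force participation rate ≈ 77.06%.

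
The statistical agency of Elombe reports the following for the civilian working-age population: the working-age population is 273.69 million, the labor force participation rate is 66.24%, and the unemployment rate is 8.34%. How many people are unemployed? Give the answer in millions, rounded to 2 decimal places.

About 15.12 million are unemployed.

Labor force = 0.6624 × 273.69 = 181.29 million.
Unemployed = 0.0834 × 181.29 ≈ 15.12 million.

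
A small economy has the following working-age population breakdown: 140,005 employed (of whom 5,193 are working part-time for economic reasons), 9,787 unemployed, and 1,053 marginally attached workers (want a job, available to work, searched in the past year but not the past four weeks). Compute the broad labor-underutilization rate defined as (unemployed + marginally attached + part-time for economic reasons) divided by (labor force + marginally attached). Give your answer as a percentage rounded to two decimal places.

Broad underutilization rate ≈ 10.63%.

Labor force = 140,005 + 9,787 = 149,792.
Numerator = 9,787 + 1,053 + 5,193 = 16,033.
Denominator = 149,792 + 1,053 = 150,845.
Broad rate = 16,033 / 150,845 = 10.63%.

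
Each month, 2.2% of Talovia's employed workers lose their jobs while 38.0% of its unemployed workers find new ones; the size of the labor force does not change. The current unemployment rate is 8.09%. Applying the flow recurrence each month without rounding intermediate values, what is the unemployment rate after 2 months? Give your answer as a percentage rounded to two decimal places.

With a fixed labor force, u_{t+1} = u_t + s·(1−u_t) − f·u_t = u_t·(1−s−f) + s.
Here 1−s−f = 0.598 and s = 0.022.
u_1 = 0.080900 × 0.598 + 0.022 = 0.070378.
u_2 = 0.070378 × 0.598 + 0.022 = 0.064086.

Unemployment rate after two months ≈ 6.41%.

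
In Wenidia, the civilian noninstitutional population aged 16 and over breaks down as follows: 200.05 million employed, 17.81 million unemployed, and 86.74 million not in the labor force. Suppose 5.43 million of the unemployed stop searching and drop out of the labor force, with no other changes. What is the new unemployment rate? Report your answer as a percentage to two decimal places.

New unemployment rate ≈ 5.83%.

Initially, labor force = 200.05 + 17.81 = 217.86 million, so u = 17.81/217.86 = 8.17%.
After the change, unemployed and labor force both fall by 5.43 → E = 200.05, U = 12.38, labor force = 212.43 million.
New unemployment rate = 12.38 / 212.43 = 5.83%.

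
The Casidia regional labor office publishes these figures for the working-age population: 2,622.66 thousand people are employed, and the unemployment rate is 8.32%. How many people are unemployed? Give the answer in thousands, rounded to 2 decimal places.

About 238.01 thousand are unemployed.

Let U be the number unemployed. The labor force is E + U, and U/(E+U) = 0.0832.
So U = 0.0832 × 2,622.66 / (1 − 0.0832) = 218.2053 / 0.9168 ≈ 238.01 thousand.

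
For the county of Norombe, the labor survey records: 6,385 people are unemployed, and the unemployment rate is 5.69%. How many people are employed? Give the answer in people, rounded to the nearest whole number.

Labor force = U / u = 6,385 / 0.0569 ≈ 112,214.
Employed = labor force − unemployed = 112,214 − 6,385 = 105,829.

About 105,829 are employed.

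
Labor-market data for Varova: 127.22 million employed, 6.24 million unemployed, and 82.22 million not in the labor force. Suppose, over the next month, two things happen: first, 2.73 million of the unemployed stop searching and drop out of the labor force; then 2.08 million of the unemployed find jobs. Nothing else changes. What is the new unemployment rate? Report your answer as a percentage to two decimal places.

New unemployment rate ≈ 1.09%.

Initially, labor force = 127.22 + 6.24 = 133.46 million, so u = 6.24/133.46 = 4.68%.
After the first change, unemployed and labor force both fall by 2.73 → E = 127.22, U = 3.51, labor force = 130.73 million.
After the second change, unemployed falls and employed rises by 2.08; labor force unchanged → E = 129.30, U = 1.43, labor force = 130.73 million.
New unemployment rate = 1.43 / 130.73 = 1.09%.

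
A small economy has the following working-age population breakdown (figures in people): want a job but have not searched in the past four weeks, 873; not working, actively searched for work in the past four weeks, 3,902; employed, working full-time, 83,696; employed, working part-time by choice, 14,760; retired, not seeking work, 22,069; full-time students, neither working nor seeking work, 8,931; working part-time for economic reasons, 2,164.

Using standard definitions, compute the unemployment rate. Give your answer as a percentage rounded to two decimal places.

Employed = 83,696 + 14,760 + 2,164 = 100,620 (anyone who worked, including part-time for economic reasons, counts as employed).
Unemployed = 3,902.
Labor force = 100,620 + 3,902 = 104,522.
Unemployment rate = 3,902 / 104,522 = 3.73%.

Unemployment rate ≈ 3.73%.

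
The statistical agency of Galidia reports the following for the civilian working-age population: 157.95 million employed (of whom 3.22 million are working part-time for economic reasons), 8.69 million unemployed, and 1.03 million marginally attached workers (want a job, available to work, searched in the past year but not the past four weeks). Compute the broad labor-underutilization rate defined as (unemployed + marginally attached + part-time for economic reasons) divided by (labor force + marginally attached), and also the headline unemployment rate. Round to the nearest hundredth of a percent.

Labor force = 157.95 + 8.69 = 166.64 million.
Numerator = 8.69 + 1.03 + 3.22 = 12.94 million.
Denominator = 166.64 + 1.03 = 167.67 million.
Broad rate = 12.94 / 167.67 = 7.72%.
Headline unemployment rate = 8.69 / 166.64 = 5.21%.

Broad underutilization rate ≈ 7.72%; headline unemployment rate ≈ 5.21%.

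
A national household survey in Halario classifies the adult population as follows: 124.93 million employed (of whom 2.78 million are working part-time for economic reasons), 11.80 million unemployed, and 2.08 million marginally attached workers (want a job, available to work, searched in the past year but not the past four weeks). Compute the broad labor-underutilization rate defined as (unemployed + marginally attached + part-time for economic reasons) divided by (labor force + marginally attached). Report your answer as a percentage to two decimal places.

Labor force = 124.93 + 11.80 = 136.73 million.
Numerator = 11.80 + 2.08 + 2.78 = 16.66 million.
Denominator = 136.73 + 2.08 = 138.81 million.
Broad rate = 16.66 / 138.81 = 12.00%.

Broad underutilization rate ≈ 12.00%.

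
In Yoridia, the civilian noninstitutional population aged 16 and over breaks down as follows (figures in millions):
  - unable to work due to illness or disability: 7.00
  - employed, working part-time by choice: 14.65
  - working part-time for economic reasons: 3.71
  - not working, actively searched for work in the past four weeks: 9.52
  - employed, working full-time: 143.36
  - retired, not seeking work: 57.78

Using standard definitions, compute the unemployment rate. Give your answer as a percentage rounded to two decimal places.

Employed = 14.65 + 3.71 + 143.36 = 161.72 million (anyone who worked, including part-time for economic reasons, counts as employed).
Unemployed = 9.52 million.
Labor force = 161.72 + 9.52 = 171.24 million.
Unemployment rate = 9.52 / 171.24 = 5.56%.

Unemployment rate ≈ 5.56%.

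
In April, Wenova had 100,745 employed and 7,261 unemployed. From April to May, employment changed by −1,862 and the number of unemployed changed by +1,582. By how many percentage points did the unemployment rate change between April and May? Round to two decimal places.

April: labor force = 100,745 + 7,261 = 108,006; u = 7,261/108,006 = 6.72%.
May: labor force = 98,883 + 8,843 = 107,726; u = 8,843/107,726 = 8.21%.
Change = 8.21% − 6.72% = +1.49 pp.

The unemployment rate changed by +1.49 percentage points.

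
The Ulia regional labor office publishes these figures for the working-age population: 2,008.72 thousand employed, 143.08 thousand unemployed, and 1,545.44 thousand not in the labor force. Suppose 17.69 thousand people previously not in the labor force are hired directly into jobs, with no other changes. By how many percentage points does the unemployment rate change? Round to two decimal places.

Initially, labor force = 2,008.72 + 143.08 = 2,151.80 thousand, so u = 143.08/2,151.80 = 6.65%.
After the change, employed and labor force both rise by 17.69; unemployed unchanged → E = 2,026.41, U = 143.08, labor force = 2,169.49 thousand.
New unemployment rate = 143.08 / 2,169.49 = 6.60%.
Change = 6.60% − 6.65% = −0.05 percentage points.

The unemployment rate changes by −0.05 percentage points.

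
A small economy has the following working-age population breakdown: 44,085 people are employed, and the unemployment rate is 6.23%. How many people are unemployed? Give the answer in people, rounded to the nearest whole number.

About 2,929 are unemployed.

Let U be the number unemployed. The labor force is E + U, and U/(E+U) = 0.0623.
So U = 0.0623 × 44,085 / (1 − 0.0623) = 2746.50 / 0.9377 ≈ 2,929.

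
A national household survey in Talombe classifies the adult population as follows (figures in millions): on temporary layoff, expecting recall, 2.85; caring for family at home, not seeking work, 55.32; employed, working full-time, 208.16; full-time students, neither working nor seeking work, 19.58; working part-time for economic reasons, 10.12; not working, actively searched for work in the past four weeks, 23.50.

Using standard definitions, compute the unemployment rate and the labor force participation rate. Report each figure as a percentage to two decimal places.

Employed = 208.16 + 10.12 = 218.28 million (anyone who worked, including part-time for economic reasons, counts as employed).
Unemployed = 2.85 + 23.50 = 26.35 million (jobless and actively searching, or on temporary layoff).
Labor force = 218.28 + 26.35 = 244.63 million.
Not in labor force = 55.32 + 19.58 = 74.90 million (those not working and not actively searching are outside the labor force).
Civilian working-age population = 244.63 + 74.90 = 319.53 million.
Unemployment rate = 26.35 / 244.63 = 10.77%.
Labor force participation rate = 244.63 / 319.53 = 76.56%.

Unemployment rate ≈ 10.77%; labor force participation rate ≈ 76.56%.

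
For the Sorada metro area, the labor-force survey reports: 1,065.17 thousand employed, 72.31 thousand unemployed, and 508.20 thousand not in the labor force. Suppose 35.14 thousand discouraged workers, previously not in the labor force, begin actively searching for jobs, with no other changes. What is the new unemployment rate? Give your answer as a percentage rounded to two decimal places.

New unemployment rate ≈ 9.16%.

Initially, labor force = 1,065.17 + 72.31 = 1,137.48 thousand, so u = 72.31/1,137.48 = 6.36%.
After the change, unemployed and labor force both rise by 35.14 → E = 1,065.17, U = 107.45, labor force = 1,172.62 thousand.
New unemployment rate = 107.45 / 1,172.62 = 9.16%.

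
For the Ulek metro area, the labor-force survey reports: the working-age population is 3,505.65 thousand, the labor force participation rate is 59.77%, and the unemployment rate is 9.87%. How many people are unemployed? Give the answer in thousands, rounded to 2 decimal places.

About 206.81 thousand are unemployed.

Labor force = 0.5977 × 3,505.65 = 2,095.33 thousand.
Unemployed = 0.0987 × 2,095.33 ≈ 206.81 thousand.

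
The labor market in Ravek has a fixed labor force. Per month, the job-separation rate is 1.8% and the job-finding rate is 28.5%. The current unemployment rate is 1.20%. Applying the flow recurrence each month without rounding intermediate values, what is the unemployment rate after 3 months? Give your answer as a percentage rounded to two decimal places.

Unemployment rate after three months ≈ 4.34%.

With a fixed labor force, u_{t+1} = u_t + s·(1−u_t) − f·u_t = u_t·(1−s−f) + s.
Here 1−s−f = 0.697 and s = 0.018.
u_1 = 0.012000 × 0.697 + 0.018 = 0.026364.
u_2 = 0.026364 × 0.697 + 0.018 = 0.036376.
u_3 = 0.036376 × 0.697 + 0.018 = 0.043354.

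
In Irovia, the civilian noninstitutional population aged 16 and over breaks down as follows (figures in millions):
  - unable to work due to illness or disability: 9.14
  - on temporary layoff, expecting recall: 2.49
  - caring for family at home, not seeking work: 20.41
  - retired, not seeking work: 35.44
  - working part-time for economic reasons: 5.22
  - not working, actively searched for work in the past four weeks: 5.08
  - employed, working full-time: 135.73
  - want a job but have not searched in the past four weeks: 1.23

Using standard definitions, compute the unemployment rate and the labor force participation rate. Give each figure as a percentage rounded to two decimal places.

Unemployment rate ≈ 5.10%; labor force participation rate ≈ 69.16%.

Employed = 5.22 + 135.73 = 140.95 million (anyone who worked, including part-time for economic reasons, counts as employed).
Unemployed = 2.49 + 5.08 = 7.57 million (jobless and actively searching, or on temporary layoff).
Labor force = 140.95 + 7.57 = 148.52 million.
Not in labor force = 9.14 + 20.41 + 35.44 + 1.23 = 66.22 million (those not working and not actively searching are outside the labor force — including those who want a job but have given up searching).
Civilian working-age population = 148.52 + 66.22 = 214.74 million.
Unemployment rate = 7.57 / 148.52 = 5.10%.
Labor force participation rate = 148.52 / 214.74 = 69.16%.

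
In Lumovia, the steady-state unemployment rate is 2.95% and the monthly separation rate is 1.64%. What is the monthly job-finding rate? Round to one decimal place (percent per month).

Job-finding rate ≈ 54.0% per month.

From u* = s/(s+f): f = s·(1−u)/u.
f = 1.64 × (1 − 0.0295) / 0.0295 = 1.5916 / 0.0295 ≈ 54.0% per month.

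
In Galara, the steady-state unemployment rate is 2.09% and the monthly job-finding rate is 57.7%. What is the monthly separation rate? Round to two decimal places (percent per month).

From u* = s/(s+f): s = u·f/(1−u).
s = 0.0209 × 57.7 / (1 − 0.0209) = 1.2059 / 0.9791 ≈ 1.23% per month.

Separation rate ≈ 1.23% per month.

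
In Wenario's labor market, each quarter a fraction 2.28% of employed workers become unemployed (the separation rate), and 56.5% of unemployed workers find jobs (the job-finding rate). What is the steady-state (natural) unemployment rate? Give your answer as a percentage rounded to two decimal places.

Steady-state unemployment rate ≈ 3.88%.

At steady state the flows balance: s·E = f·U, so U/(E+U) = s/(s+f).
u* = 2.28 / (2.28 + 56.5) = 2.28 / 58.78 = 3.88%.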